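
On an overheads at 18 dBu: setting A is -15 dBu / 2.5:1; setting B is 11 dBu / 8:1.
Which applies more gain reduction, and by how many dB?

A: 33 dB over, compressed to 13.2 dB over, so 19.8 dB of GR.
B: 7 dB over, compressed to 0.875 dB over, so 6.125 dB of GR.
A reduces 13.675 dB more.

A, by 13.675 dB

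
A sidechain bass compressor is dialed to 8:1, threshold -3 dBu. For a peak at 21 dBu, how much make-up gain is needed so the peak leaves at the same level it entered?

Overshoot 24 dB → 24/8 = 3 dB after compression, so the compressed level is -3 + 3 = 0 dBu.
Make-up = target − compressed = 21 − 0 = 21 dB.

21 dB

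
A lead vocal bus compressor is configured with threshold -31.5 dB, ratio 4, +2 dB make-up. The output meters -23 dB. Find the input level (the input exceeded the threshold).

Stripping the +2 dB make-up gives -25 dB at the gain stage.
That's 6.5 dB above the -31.5 dB threshold.
Input overshoot = R × output overshoot = 26 dB → input = -31.5 + 26 = -5.5 dB.

-5.5 dB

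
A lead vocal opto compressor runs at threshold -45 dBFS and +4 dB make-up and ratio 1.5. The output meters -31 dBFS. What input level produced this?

Before make-up, the level was -31 − 4 = -35 dBFS.
That's 10 dB above the -45 dBFS threshold.
Before 1.5:1 compression the overshoot was 10 × 1.5 = 15 dB, so input = -45 + 15 = -30 dBFS.

-30 dBFS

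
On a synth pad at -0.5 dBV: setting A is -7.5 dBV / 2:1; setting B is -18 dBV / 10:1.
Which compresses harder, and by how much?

A: 7 dB over, compressed to 3.5 dB over, so 3.5 dB of GR.
B: 17.5 dB over, compressed to 1.75 dB over, so 15.75 dB of GR.
Difference: 12.25 dB in favour of B.

B, by 12.25 dB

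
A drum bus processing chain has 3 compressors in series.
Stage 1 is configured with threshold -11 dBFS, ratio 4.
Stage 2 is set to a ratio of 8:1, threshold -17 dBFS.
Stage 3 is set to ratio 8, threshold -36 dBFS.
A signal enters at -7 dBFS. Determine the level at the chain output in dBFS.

-33.515625 dBFS

Stage 1: 4 dB above -11 dBFS, reduced 4:1 to 1 dB above → -10 dBFS.
Stage 2: overshoot 7 dB → 7/8 = 0.875 dB → -16.125 dBFS.
Stage 3: 19.875 dB above -36 dBFS, reduced 8:1 to 2.484375 dB above → -33.515625 dBFS.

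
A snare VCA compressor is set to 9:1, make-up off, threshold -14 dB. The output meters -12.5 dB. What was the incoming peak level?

That's 1.5 dB above the -14 dB threshold.
Before 9:1 compression the overshoot was 1.5 × 9 = 13.5 dB, so input = -14 + 13.5 = -0.5 dB.

-0.5 dB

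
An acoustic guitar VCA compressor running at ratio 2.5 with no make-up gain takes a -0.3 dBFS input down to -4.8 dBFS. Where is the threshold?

Gain reduction = -0.3 − (-4.8) = 4.5 dB; output overshoot = GR / (R − 1) = 4.5 / 1.5 = 3 dB.
Threshold = output − output overshoot = -4.8 − 3 = -7.8 dBFS.

-7.8 dBFS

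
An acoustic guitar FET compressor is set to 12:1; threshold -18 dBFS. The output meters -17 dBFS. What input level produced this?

Post-compression overshoot = -17 − (-18) = 1 dB.
Input overshoot = R × output overshoot = 12 dB → input = -18 + 12 = -6 dBFS.

-6 dBFS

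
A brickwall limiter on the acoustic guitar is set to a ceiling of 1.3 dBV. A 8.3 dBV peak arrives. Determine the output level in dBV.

1.3 dBV

At ∞:1, everything above 1.3 dBV is held at the ceiling.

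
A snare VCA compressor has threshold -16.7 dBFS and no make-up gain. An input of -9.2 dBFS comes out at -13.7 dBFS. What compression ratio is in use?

Input overshoot = -9.2 − (-16.7) = 7.5 dB; output overshoot = -13.7 − (-16.7) = 3 dB.
Ratio = 7.5 / 3 = 2.5.

2.5:1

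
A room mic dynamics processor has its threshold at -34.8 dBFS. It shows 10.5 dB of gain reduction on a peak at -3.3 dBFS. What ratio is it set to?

1.5:1

Input overshoot = -3.3 − (-34.8) = 31.5 dB.
Output overshoot = 31.5 − 10.5 = 21 dB.
Ratio = input overshoot / output overshoot = 31.5 / 21 = 1.5.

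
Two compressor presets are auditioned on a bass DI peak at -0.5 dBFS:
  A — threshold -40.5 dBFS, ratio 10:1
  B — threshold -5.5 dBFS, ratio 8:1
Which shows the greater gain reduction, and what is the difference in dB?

A: overshoot 40 dB → output overshoot 4 dB → GR 36 dB.
B: overshoot 5 dB → output overshoot 0.625 dB → GR 4.375 dB.
A applies 31.625 dB more gain reduction.

A, by 31.625 dB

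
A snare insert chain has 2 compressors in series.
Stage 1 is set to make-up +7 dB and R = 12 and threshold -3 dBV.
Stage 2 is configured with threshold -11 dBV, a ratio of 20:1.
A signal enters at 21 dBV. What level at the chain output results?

-10.15 dBV

Stage 1: 24 dB above -3 dBV, reduced 12:1 to 2 dB above → -1 dBV; +7 dB make-up → 6 dBV.
Stage 2: 17 dB above -11 dBV, reduced 20:1 to 0.85 dB above → -10.15 dBV.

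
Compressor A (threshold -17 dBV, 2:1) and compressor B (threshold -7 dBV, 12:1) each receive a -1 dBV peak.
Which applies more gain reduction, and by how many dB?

A, by 2.5 dB

A: 16 dB over, compressed to 8 dB over, so 8 dB of GR.
B: 6 dB over, compressed to 0.5 dB over, so 5.5 dB of GR.
Difference: 2.5 dB in favour of A.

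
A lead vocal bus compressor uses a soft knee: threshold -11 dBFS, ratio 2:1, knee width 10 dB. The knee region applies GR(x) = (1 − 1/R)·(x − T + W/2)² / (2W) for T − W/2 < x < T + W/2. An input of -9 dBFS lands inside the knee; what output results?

-10.225 dBFS

x − T + W/2 = -9 − (-11) + 5 = 7.
GR = (1 − 1/2) × 7² / 20 = 0.5 × 49 / 20 = 1.225 dB.
Output = -9 − 1.225 = -10.225 dBFS.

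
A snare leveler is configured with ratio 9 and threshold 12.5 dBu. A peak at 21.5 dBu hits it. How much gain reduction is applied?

21.5 dBu exceeds the threshold by 9 dB.
A 9:1 ratio leaves 1 dB of that excess.
So the signal is attenuated by 9 − 1 = 8 dB.

8 dB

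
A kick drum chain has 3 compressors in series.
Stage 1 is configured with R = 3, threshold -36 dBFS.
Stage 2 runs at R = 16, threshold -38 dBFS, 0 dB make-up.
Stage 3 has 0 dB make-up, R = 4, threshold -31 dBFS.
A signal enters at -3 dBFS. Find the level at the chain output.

Stage 1: overshoot 33 dB → 33/3 = 11 dB → -25 dBFS.
Stage 2: overshoot 13 dB → 13/16 = 0.8125 dB → -37.1875 dBFS.
Stage 3: -37.1875 dBFS ≤ -31 dBFS, so stage 3 doesn't engage; output -37.1875 dBFS.

-37.1875 dBFS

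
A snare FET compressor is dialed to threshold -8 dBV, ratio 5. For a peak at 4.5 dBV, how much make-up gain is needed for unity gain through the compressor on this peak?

10 dB

The peak compresses to -8 + 12.5/5 = -5.5 dBV.
To reach 4.5 dBV requires 4.5 − (-5.5) = 10 dB of make-up.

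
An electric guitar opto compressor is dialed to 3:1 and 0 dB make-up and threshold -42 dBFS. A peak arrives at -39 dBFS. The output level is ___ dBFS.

-41 dBFS

-39 dBFS sits 3 dB over threshold.
3:1 compression reduces that to 3/3 = 1 dB over.
That puts the output at -41 dBFS.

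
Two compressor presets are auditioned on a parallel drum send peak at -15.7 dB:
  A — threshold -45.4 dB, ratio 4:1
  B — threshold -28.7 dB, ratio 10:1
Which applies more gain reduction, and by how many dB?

A: 29.7 dB over, compressed to 7.425 dB over, so 22.275 dB of GR.
B: 13 dB over, compressed to 1.3 dB over, so 11.7 dB of GR.
Difference: 10.575 dB in favour of A.

A, by 10.575 dB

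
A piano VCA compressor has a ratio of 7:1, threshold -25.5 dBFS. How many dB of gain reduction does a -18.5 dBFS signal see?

Overshoot = -18.5 − (-25.5) = 7 dB.
At 7:1, output sits 7/7 = 1 dB above threshold.
GR = overshoot in − overshoot out = 7 − 1 = 6 dB.

6 dB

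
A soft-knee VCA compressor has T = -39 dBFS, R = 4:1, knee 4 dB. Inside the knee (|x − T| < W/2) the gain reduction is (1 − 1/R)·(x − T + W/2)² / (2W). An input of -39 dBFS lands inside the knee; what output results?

x − T + W/2 = -39 − (-39) + 2 = 2.
GR = (1 − 1/4) × 2² / 8 = 0.75 × 4 / 8 = 0.375 dB.
Output = -39 − 0.375 = -39.375 dBFS.

-39.375 dBFS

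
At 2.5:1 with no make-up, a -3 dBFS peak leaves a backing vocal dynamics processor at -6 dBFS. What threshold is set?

Gain reduction = -3 − (-6) = 3 dB; output overshoot = GR / (R − 1) = 3 / 1.5 = 2 dB.
Threshold = output − output overshoot = -6 − 2 = -8 dBFS.

-8 dBFS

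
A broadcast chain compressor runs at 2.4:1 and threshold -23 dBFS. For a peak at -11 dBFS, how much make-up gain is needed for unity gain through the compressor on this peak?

7 dB

Without make-up, output = threshold + overshoot/2.4 = -23 + 5 = -18 dBFS.
Gap to target: 7 dB.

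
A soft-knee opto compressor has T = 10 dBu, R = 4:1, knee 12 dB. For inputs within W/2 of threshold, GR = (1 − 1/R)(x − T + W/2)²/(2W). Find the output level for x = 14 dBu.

10.875 dBu

x − T + W/2 = 14 − 10 + 6 = 10.
GR = (1 − 1/4) × 10² / 24 = 0.75 × 100 / 24 = 3.125 dB.
Output = 14 − 3.125 = 10.875 dBu.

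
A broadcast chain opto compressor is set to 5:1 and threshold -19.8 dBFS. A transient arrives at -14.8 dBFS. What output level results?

-18.8 dBFS

Overshoot: -14.8 − (-19.8) = 5 dB.
5:1 compression reduces that to 5/5 = 1 dB over.
Output = -19.8 + 1 = -18.8 dBFS.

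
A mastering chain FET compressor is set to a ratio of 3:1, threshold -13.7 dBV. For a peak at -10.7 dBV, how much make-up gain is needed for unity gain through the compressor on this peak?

Without make-up, output = threshold + overshoot/3 = -13.7 + 1 = -12.7 dBV.
Gap to target: 2 dB.

2 dB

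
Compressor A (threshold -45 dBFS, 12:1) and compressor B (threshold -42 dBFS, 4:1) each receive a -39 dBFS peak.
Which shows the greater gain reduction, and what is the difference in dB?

A: 6 dB over, compressed to 0.5 dB over, so 5.5 dB of GR.
B: 3 dB over, compressed to 0.75 dB over, so 2.25 dB of GR.
A reduces 3.25 dB more.

A, by 3.25 dB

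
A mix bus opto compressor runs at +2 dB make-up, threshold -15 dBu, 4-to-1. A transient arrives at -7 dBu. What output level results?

-11 dBu

-7 dBu sits 8 dB over threshold.
At 4:1 the overshoot is divided by 4, leaving 2 dB above threshold.
That puts the output at -13 dBu; make-up adds 2 dB, giving -11 dBu.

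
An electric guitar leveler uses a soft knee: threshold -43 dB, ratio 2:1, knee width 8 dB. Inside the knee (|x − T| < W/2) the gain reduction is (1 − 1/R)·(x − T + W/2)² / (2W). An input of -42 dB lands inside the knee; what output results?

-42.78125 dB

x − T + W/2 = -42 − (-43) + 4 = 5.
GR = (1 − 1/2) × 5² / 16 = 0.5 × 25 / 16 = 0.78125 dB.
Output = -42 − 0.78125 = -42.78125 dB.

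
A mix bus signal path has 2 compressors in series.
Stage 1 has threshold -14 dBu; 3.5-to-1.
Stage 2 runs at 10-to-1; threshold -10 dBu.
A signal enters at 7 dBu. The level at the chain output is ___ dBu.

Stage 1: 7 dBu is 21 dB over -14 dBu; at 3.5:1 that becomes 6 dB over, giving -8 dBu.
Stage 2: overshoot 2 dB → 2/10 = 0.2 dB → -9.8 dBu.

-9.8 dBu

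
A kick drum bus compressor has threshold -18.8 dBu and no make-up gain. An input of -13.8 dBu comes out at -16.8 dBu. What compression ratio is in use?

2.5:1

Input overshoot = -13.8 − (-18.8) = 5 dB; output overshoot = -16.8 − (-18.8) = 2 dB.
Ratio = 5 / 2 = 2.5.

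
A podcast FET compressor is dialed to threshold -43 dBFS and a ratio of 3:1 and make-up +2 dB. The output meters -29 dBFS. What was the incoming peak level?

Stripping the +2 dB make-up gives -31 dBFS at the gain stage.
Post-compression overshoot = -31 − (-43) = 12 dB.
Input overshoot = R × output overshoot = 36 dB → input = -43 + 36 = -7 dBFS.

-7 dBFS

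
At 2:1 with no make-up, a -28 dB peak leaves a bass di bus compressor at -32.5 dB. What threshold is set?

Gain reduction = -28 − (-32.5) = 4.5 dB; output overshoot = GR / (R − 1) = 4.5 / 1 = 4.5 dB.
Threshold = output − output overshoot = -32.5 − 4.5 = -37 dB.

-37 dB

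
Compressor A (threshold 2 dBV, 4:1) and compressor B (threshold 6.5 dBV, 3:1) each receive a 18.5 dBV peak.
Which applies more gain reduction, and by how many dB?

A, by 4.375 dB

A: overshoot 16.5 dB → output overshoot 4.125 dB → GR 12.375 dB.
B: overshoot 12 dB → output overshoot 4 dB → GR 8 dB.
Difference: 4.375 dB in favour of A.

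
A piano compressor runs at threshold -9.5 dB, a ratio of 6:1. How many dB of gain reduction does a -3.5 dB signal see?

5 dB

The signal is 6 dB above threshold.
After 6:1 compression the overshoot becomes 6/6 = 1 dB.
Gain reduction = 6 − 1 = 5 dB.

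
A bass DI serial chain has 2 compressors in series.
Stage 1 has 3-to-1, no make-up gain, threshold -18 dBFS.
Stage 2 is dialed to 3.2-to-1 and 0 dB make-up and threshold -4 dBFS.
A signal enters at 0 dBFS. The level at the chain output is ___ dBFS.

-12 dBFS

Stage 1: 0 dBFS is 18 dB over -18 dBFS; at 3:1 that becomes 6 dB over, giving -12 dBFS.
Stage 2: below threshold (-12 ≤ -4); passes unchanged; output -12 dBFS.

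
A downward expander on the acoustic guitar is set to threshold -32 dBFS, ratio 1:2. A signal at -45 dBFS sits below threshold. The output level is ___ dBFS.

Undershoot = (-32) − (-45) = 13 dB.
At 1:2, that expands to 26 dB under threshold.
Output = -32 − 26 = -58 dBFS.

-58 dBFS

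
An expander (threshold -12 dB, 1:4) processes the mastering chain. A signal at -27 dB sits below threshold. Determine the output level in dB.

-72 dB

Undershoot = (-12) − (-27) = 15 dB.
At 1:4, that expands to 60 dB under threshold.
Output = -12 − 60 = -72 dB.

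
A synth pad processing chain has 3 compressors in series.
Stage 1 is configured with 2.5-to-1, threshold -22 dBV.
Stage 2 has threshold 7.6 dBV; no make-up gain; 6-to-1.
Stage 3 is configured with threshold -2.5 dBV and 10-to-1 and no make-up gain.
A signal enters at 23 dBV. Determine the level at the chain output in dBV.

-4 dBV

Stage 1: 45 dB above -22 dBV, reduced 2.5:1 to 18 dB above → -4 dBV.
Stage 2: -4 dBV ≤ 7.6 dBV, so stage 2 doesn't engage; output -4 dBV.
Stage 3: below threshold (-4 ≤ -2.5); passes unchanged; output -4 dBV.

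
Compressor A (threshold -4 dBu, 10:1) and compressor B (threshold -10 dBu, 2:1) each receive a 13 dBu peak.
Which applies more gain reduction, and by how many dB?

A: overshoot 17 dB → output overshoot 1.7 dB → GR 15.3 dB.
B: overshoot 23 dB → output overshoot 11.5 dB → GR 11.5 dB.
Difference: 3.8 dB in favour of A.

A, by 3.8 dB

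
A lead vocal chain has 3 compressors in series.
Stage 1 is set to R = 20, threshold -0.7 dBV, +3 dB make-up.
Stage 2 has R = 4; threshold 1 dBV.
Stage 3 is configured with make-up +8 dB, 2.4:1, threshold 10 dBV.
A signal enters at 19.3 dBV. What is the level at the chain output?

Stage 1: 20 dB above -0.7 dBV, reduced 20:1 to 1 dB above → 0.3 dBV; +3 dB make-up → 3.3 dBV.
Stage 2: 3.3 dBV is 2.3 dB over 1 dBV; at 4:1 that becomes 0.575 dB over, giving 1.575 dBV.
Stage 3: 1.575 dBV ≤ 10 dBV, so stage 3 doesn't engage; make-up brings it to 9.575 dBV.

9.575 dBV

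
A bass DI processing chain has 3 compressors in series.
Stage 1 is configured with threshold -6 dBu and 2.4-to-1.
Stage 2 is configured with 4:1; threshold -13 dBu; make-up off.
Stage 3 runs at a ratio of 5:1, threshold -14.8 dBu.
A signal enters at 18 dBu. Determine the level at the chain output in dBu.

-13.59 dBu

Stage 1: 24 dB above -6 dBu, reduced 2.4:1 to 10 dB above → 4 dBu.
Stage 2: 17 dB above -13 dBu, reduced 4:1 to 4.25 dB above → -8.75 dBu.
Stage 3: -8.75 dBu is 6.05 dB over -14.8 dBu; at 5:1 that becomes 1.21 dB over, giving -13.59 dBu.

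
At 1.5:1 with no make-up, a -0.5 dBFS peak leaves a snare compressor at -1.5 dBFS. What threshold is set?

-3.5 dBFS

Gain reduction = -0.5 − (-1.5) = 1 dB; output overshoot = GR / (R − 1) = 1 / 0.5 = 2 dB.
Threshold = output − output overshoot = -1.5 − 2 = -3.5 dBFS.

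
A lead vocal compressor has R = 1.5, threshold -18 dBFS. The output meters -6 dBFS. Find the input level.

Post-compression overshoot = -6 − (-18) = 12 dB.
Before 1.5:1 compression the overshoot was 12 × 1.5 = 18 dB, so input = -18 + 18 = 0 dBFS.

0 dBFS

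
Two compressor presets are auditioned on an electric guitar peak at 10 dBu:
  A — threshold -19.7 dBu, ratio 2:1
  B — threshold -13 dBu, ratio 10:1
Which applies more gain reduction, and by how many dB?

A: GR = 29.7 − 29.7/2 = 14.85 dB.
B: GR = 23 − 23/10 = 20.7 dB.
Difference: 5.85 dB in favour of B.

B, by 5.85 dB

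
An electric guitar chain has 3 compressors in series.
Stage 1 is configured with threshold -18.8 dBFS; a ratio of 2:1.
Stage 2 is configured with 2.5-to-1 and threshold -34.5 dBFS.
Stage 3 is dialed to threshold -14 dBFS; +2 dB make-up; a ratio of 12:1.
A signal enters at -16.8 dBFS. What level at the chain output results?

-25.82 dBFS

Stage 1: -16.8 dBFS is 2 dB over -18.8 dBFS; at 2:1 that becomes 1 dB over, giving -17.8 dBFS.
Stage 2: -17.8 dBFS is 16.7 dB over -34.5 dBFS; at 2.5:1 that becomes 6.68 dB over, giving -27.82 dBFS.
Stage 3: -27.82 dBFS is at or below the -14 dBFS threshold — no compression; make-up brings it to -25.82 dBFS.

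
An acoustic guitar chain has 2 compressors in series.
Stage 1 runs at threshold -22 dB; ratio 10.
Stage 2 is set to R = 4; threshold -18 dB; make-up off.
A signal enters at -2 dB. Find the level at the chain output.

Stage 1: overshoot 20 dB → 20/10 = 2 dB → -20 dB.
Stage 2: -20 dB is at or below the -18 dB threshold — no compression; output -20 dB.

-20 dB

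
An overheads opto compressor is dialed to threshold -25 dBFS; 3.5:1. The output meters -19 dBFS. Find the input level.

Post-compression overshoot = -19 − (-25) = 6 dB.
Before 3.5:1 compression the overshoot was 6 × 3.5 = 21 dB, so input = -25 + 21 = -4 dBFS.

-4 dBFS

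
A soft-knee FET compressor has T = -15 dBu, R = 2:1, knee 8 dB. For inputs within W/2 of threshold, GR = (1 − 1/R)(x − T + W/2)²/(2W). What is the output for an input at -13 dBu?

-14.125 dBu

x − T + W/2 = -13 − (-15) + 4 = 6.
GR = (1 − 1/2) × 6² / 16 = 0.5 × 36 / 16 = 1.125 dB.
Output = -13 − 1.125 = -14.125 dBu.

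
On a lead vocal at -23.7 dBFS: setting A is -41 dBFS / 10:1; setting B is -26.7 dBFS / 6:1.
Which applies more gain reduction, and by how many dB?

A, by 13.07 dB

A: GR = 17.3 − 17.3/10 = 15.57 dB.
B: GR = 3 − 3/6 = 2.5 dB.
Difference: 13.07 dB in favour of A.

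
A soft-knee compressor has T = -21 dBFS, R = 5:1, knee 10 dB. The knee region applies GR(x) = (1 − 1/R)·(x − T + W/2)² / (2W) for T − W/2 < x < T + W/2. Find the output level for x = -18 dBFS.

x − T + W/2 = -18 − (-21) + 5 = 8.
GR = (1 − 1/5) × 8² / 20 = 0.8 × 64 / 20 = 2.56 dB.
Output = -18 − 2.56 = -20.56 dBFS.

-20.56 dBFS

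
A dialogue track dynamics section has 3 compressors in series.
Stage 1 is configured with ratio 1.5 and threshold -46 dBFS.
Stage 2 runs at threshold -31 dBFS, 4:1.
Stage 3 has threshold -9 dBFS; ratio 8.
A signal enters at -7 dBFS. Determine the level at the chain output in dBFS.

Stage 1: overshoot 39 dB → 39/1.5 = 26 dB → -20 dBFS.
Stage 2: -20 dBFS is 11 dB over -31 dBFS; at 4:1 that becomes 2.75 dB over, giving -28.25 dBFS.
Stage 3: below threshold (-28.25 ≤ -9); passes unchanged; output -28.25 dBFS.

-28.25 dBFS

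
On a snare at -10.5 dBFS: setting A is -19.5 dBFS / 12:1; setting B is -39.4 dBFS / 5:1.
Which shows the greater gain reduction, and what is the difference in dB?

B, by 14.87 dB

A: 9 dB over, compressed to 0.75 dB over, so 8.25 dB of GR.
B: 28.9 dB over, compressed to 5.78 dB over, so 23.12 dB of GR.
Difference: 14.87 dB in favour of B.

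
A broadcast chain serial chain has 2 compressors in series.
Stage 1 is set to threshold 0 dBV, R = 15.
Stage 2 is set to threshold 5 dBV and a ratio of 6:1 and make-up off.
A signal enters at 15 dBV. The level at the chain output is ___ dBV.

1 dBV

Stage 1: 15 dBV is 15 dB over 0 dBV; at 15:1 that becomes 1 dB over, giving 1 dBV.
Stage 2: 1 dBV ≤ 5 dBV, so stage 2 doesn't engage; output 1 dBV.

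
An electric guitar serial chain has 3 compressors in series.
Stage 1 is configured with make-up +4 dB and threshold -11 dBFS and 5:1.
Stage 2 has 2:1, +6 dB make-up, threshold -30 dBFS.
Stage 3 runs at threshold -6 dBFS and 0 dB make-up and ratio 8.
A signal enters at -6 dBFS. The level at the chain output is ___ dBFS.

Stage 1: -6 dBFS is 5 dB over -11 dBFS; at 5:1 that becomes 1 dB over, giving -10 dBFS; +4 dB make-up → -6 dBFS.
Stage 2: 24 dB above -30 dBFS, reduced 2:1 to 12 dB above → -18 dBFS; +6 dB make-up → -12 dBFS.
Stage 3: -12 dBFS ≤ -6 dBFS, so stage 3 doesn't engage; output -12 dBFS.

-12 dBFS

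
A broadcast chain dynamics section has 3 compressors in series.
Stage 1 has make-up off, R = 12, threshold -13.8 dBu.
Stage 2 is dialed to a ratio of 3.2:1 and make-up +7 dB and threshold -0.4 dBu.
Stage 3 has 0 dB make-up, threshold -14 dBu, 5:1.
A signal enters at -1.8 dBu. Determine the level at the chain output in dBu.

-12.36 dBu

Stage 1: overshoot 12 dB → 12/12 = 1 dB → -12.8 dBu.
Stage 2: -12.8 dBu is at or below the -0.4 dBu threshold — no compression; make-up brings it to -5.8 dBu.
Stage 3: overshoot 8.2 dB → 8.2/5 = 1.64 dB → -12.36 dBu.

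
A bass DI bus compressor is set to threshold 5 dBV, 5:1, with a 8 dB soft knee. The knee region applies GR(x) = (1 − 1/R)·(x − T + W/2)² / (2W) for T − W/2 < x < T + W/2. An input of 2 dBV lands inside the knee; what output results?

x − T + W/2 = 2 − 5 + 4 = 1.
GR = (1 − 1/5) × 1² / 16 = 0.8 × 1 / 16 = 0.05 dB.
Output = 2 − 0.05 = 1.95 dBV.

1.95 dBV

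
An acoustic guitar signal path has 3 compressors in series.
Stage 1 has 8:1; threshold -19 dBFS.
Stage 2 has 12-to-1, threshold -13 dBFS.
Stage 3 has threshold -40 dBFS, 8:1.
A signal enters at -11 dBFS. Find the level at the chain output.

Stage 1: overshoot 8 dB → 8/8 = 1 dB → -18 dBFS.
Stage 2: -18 dBFS is at or below the -13 dBFS threshold — no compression; output -18 dBFS.
Stage 3: -18 dBFS is 22 dB over -40 dBFS; at 8:1 that becomes 2.75 dB over, giving -37.25 dBFS.

-37.25 dBFS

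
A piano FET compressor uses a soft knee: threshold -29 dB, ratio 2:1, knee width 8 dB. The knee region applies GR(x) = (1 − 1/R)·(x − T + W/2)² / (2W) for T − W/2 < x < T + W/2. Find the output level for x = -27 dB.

-28.125 dB

x − T + W/2 = -27 − (-29) + 4 = 6.
GR = (1 − 1/2) × 6² / 16 = 0.5 × 36 / 16 = 1.125 dB.
Output = -27 − 1.125 = -28.125 dB.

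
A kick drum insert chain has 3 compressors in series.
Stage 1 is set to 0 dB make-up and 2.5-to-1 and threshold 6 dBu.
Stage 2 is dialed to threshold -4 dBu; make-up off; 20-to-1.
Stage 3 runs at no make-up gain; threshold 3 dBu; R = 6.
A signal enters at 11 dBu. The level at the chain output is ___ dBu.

-3.4 dBu

Stage 1: overshoot 5 dB → 5/2.5 = 2 dB → 8 dBu.
Stage 2: 8 dBu is 12 dB over -4 dBu; at 20:1 that becomes 0.6 dB over, giving -3.4 dBu.
Stage 3: below threshold (-3.4 ≤ 3); passes unchanged; output -3.4 dBu.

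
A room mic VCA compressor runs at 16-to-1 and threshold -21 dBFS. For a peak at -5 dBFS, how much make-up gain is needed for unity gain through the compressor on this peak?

The peak compresses to -21 + 16/16 = -20 dBFS.
To reach -5 dBFS requires -5 − (-20) = 15 dB of make-up.

15 dB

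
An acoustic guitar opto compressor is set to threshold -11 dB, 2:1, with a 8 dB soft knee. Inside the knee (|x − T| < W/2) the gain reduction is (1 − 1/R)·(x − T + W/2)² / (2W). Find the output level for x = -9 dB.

x − T + W/2 = -9 − (-11) + 4 = 6.
GR = (1 − 1/2) × 6² / 16 = 0.5 × 36 / 16 = 1.125 dB.
Output = -9 − 1.125 = -10.125 dB.

-10.125 dB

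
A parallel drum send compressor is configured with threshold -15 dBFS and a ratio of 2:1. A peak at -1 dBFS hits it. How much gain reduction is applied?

The signal is 14 dB above threshold.
A 2:1 ratio leaves 7 dB of that excess.
GR = overshoot in − overshoot out = 14 − 7 = 7 dB.

7 dB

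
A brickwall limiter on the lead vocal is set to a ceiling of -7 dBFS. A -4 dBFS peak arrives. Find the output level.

-7 dBFS

At ∞:1, everything above -7 dBFS is held at the ceiling.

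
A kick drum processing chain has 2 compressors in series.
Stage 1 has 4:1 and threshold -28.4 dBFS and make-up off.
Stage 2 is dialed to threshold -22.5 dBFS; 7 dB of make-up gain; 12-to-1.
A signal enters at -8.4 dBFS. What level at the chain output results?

Stage 1: 20 dB above -28.4 dBFS, reduced 4:1 to 5 dB above → -23.4 dBFS.
Stage 2: -23.4 dBFS ≤ -22.5 dBFS, so stage 2 doesn't engage; make-up brings it to -16.4 dBFS.

-16.4 dBFS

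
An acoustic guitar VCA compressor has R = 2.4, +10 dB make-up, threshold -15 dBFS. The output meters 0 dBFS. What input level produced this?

-3 dBFS

Remove make-up: 0 − 10 = -10 dBFS.
Post-compression overshoot = -10 − (-15) = 5 dB.
Input overshoot = R × output overshoot = 12 dB → input = -15 + 12 = -3 dBFS.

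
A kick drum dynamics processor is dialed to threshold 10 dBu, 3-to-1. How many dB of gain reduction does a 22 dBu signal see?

8 dB

Overshoot = 22 − 10 = 12 dB.
After 3:1 compression the overshoot becomes 12/3 = 4 dB.
Gain reduction = 12 − 4 = 8 dB.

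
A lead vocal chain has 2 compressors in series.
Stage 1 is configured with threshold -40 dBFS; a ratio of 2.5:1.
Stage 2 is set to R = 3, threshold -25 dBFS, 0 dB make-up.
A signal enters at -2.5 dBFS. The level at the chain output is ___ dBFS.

Stage 1: overshoot 37.5 dB → 37.5/2.5 = 15 dB → -25 dBFS.
Stage 2: -25 dBFS ≤ -25 dBFS, so stage 2 doesn't engage; output -25 dBFS.

-25 dBFS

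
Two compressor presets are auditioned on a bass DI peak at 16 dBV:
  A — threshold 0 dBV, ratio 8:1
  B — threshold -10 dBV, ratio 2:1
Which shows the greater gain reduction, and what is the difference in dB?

A: overshoot 16 dB → output overshoot 2 dB → GR 14 dB.
B: overshoot 26 dB → output overshoot 13 dB → GR 13 dB.
A applies 1 dB more gain reduction.

A, by 1 dB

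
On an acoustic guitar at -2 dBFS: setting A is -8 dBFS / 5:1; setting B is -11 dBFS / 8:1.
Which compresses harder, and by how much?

A: 6 dB over, compressed to 1.2 dB over, so 4.8 dB of GR.
B: 9 dB over, compressed to 1.125 dB over, so 7.875 dB of GR.
Difference: 3.075 dB in favour of B.

B, by 3.075 dB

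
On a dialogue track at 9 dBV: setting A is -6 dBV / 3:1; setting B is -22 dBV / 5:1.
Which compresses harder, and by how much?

B, by 14.8 dB

A: overshoot 15 dB → output overshoot 5 dB → GR 10 dB.
B: overshoot 31 dB → output overshoot 6.2 dB → GR 24.8 dB.
Difference: 14.8 dB in favour of B.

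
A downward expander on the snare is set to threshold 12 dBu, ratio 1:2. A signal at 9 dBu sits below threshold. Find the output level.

6 dBu

The input is 3 dB below the 12 dBu threshold.
A 1:2 expander multiplies undershoot by 2: 3 × 2 = 6 dB below threshold.
Output = 12 − 6 = 6 dBu.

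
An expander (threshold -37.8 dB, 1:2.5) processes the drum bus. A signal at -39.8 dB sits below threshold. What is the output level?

-42.8 dB

The input is 2 dB below the -37.8 dB threshold.
A 1:2.5 expander multiplies undershoot by 2.5: 2 × 2.5 = 5 dB below threshold.
Output = -37.8 − 5 = -42.8 dB.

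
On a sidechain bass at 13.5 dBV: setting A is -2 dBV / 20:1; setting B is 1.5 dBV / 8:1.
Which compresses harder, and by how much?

A: GR = 15.5 − 15.5/20 = 14.725 dB.
B: GR = 12 − 12/8 = 10.5 dB.
Difference: 4.225 dB in favour of A.

A, by 4.225 dB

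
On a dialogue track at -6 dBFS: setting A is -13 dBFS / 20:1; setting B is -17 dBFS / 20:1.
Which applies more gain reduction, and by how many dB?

B, by 3.8 dB

A: 7 dB over, compressed to 0.35 dB over, so 6.65 dB of GR.
B: 11 dB over, compressed to 0.55 dB over, so 10.45 dB of GR.
B reduces 3.8 dB more.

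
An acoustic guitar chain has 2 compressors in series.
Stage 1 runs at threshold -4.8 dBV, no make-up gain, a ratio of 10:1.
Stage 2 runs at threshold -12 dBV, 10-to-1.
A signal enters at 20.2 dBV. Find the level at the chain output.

Stage 1: 25 dB above -4.8 dBV, reduced 10:1 to 2.5 dB above → -2.3 dBV.
Stage 2: overshoot 9.7 dB → 9.7/10 = 0.97 dB → -11.03 dBV.

-11.03 dBV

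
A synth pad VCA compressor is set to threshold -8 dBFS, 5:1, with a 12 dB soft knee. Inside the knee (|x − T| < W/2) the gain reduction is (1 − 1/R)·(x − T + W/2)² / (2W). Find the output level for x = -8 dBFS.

x − T + W/2 = -8 − (-8) + 6 = 6.
GR = (1 − 1/5) × 6² / 24 = 0.8 × 36 / 24 = 1.2 dB.
Output = -8 − 1.2 = -9.2 dBFS.

-9.2 dBFS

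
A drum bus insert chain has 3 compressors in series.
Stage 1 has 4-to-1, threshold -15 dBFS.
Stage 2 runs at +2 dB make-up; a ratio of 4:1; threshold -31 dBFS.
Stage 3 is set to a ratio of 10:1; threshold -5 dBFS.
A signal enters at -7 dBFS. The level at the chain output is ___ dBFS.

Stage 1: overshoot 8 dB → 8/4 = 2 dB → -13 dBFS.
Stage 2: overshoot 18 dB → 18/4 = 4.5 dB → -26.5 dBFS; +2 dB make-up → -24.5 dBFS.
Stage 3: below threshold (-24.5 ≤ -5); passes unchanged; output -24.5 dBFS.

-24.5 dBFS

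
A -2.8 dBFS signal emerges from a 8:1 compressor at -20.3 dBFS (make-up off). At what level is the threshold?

-22.8 dBFS

Gain reduction = -2.8 − (-20.3) = 17.5 dB; output overshoot = GR / (R − 1) = 17.5 / 7 = 2.5 dB.
Threshold = output − output overshoot = -20.3 − 2.5 = -22.8 dBFS.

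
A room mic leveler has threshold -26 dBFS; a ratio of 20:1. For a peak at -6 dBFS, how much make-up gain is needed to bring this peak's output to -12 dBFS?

13 dB

The peak compresses to -26 + 20/20 = -25 dBFS.
To reach -12 dBFS requires -12 − (-25) = 13 dB of make-up.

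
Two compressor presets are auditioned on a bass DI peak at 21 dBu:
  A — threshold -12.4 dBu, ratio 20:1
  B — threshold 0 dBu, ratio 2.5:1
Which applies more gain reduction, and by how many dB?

A, by 19.13 dB

A: GR = 33.4 − 33.4/20 = 31.73 dB.
B: GR = 21 − 21/2.5 = 12.6 dB.
A reduces 19.13 dB more.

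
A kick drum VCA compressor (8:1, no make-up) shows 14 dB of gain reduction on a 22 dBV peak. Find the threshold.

6 dBV

Gain reduction = 22 − 8 = 14 dB; output overshoot = GR / (R − 1) = 14 / 7 = 2 dB.
Threshold = output − output overshoot = 8 − 2 = 6 dBV.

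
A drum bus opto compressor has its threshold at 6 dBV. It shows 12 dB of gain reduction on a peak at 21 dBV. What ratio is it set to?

5:1

Input overshoot = 21 − 6 = 15 dB.
Output overshoot = 15 − 12 = 3 dB.
Ratio = input overshoot / output overshoot = 15 / 3 = 5.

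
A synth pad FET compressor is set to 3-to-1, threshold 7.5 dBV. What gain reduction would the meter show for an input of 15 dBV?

5 dB

Overshoot = 15 − 7.5 = 7.5 dB.
After 3:1 compression the overshoot becomes 7.5/3 = 2.5 dB.
So the signal is attenuated by 7.5 − 2.5 = 5 dB.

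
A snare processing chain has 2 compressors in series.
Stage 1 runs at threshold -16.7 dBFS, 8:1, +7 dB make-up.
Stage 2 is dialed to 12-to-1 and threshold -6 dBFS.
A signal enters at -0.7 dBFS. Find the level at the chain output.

-7.7 dBFS

Stage 1: -0.7 dBFS is 16 dB over -16.7 dBFS; at 8:1 that becomes 2 dB over, giving -14.7 dBFS; +7 dB make-up → -7.7 dBFS.
Stage 2: -7.7 dBFS is at or below the -6 dBFS threshold — no compression; output -7.7 dBFS.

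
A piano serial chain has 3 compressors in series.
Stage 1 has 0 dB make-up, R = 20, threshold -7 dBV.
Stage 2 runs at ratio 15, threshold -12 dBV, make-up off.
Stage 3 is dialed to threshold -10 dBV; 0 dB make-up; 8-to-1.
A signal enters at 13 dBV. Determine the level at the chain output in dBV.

-11.6 dBV

Stage 1: 13 dBV is 20 dB over -7 dBV; at 20:1 that becomes 1 dB over, giving -6 dBV.
Stage 2: 6 dB above -12 dBV, reduced 15:1 to 0.4 dB above → -11.6 dBV.
Stage 3: below threshold (-11.6 ≤ -10); passes unchanged; output -11.6 dBV.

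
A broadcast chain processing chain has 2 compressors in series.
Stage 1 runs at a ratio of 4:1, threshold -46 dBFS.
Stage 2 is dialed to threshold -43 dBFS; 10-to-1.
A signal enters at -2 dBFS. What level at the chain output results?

Stage 1: overshoot 44 dB → 44/4 = 11 dB → -35 dBFS.
Stage 2: 8 dB above -43 dBFS, reduced 10:1 to 0.8 dB above → -42.2 dBFS.

-42.2 dBFS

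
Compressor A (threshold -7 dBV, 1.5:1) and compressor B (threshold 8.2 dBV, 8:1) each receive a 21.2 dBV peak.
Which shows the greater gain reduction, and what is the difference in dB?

B, by 1.975 dB

A: 28.2 dB over, compressed to 18.8 dB over, so 9.4 dB of GR.
B: 13 dB over, compressed to 1.625 dB over, so 11.375 dB of GR.
B reduces 1.975 dB more.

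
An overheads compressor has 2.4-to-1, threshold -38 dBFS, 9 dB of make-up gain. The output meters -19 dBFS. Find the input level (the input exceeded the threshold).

-14 dBFS

Stripping the +9 dB make-up gives -28 dBFS at the gain stage.
Post-compression overshoot = -28 − (-38) = 10 dB.
Before 2.4:1 compression the overshoot was 10 × 2.4 = 24 dB, so input = -38 + 24 = -14 dBFS.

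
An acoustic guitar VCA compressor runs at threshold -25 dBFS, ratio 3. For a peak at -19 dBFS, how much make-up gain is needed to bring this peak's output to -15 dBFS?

8 dB

The peak compresses to -25 + 6/3 = -23 dBFS.
To reach -15 dBFS requires -15 − (-23) = 8 dB of make-up.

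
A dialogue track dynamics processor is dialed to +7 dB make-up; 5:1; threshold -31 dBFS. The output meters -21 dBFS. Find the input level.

-16 dBFS

Remove make-up: -21 − 7 = -28 dBFS.
Post-compression overshoot = -28 − (-31) = 3 dB.
Undo the ratio: input overshoot = 3 × 5 = 15 dB, giving input = -16 dBFS.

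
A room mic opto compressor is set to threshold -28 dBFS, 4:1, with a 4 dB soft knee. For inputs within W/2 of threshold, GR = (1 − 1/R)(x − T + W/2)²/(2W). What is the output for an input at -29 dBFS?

-29.09375 dBFS

x − T + W/2 = -29 − (-28) + 2 = 1.
GR = (1 − 1/4) × 1² / 8 = 0.75 × 1 / 8 = 0.09375 dB.
Output = -29 − 0.09375 = -29.09375 dBFS.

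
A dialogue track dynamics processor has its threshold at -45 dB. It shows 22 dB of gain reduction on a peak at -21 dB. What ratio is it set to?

Input overshoot = -21 − (-45) = 24 dB.
Output overshoot = 24 − 22 = 2 dB.
Ratio = input overshoot / output overshoot = 24 / 2 = 12.

12:1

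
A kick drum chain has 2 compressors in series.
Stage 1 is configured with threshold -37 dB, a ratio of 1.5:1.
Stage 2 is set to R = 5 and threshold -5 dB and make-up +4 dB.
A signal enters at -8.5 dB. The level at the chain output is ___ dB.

-14 dB

Stage 1: 28.5 dB above -37 dB, reduced 1.5:1 to 19 dB above → -18 dB.
Stage 2: -18 dB ≤ -5 dB, so stage 2 doesn't engage; make-up brings it to -14 dB.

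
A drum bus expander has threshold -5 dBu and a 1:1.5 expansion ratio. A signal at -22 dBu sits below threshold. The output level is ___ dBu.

-30.5 dBu

The input is 17 dB below the -5 dBu threshold.
A 1:1.5 expander multiplies undershoot by 1.5: 17 × 1.5 = 25.5 dB below threshold.
Output = -5 − 25.5 = -30.5 dBu.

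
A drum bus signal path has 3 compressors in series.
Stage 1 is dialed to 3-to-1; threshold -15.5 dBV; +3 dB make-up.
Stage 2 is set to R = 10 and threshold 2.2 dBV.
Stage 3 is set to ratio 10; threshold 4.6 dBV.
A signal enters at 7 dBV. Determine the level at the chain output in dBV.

Stage 1: 22.5 dB above -15.5 dBV, reduced 3:1 to 7.5 dB above → -8 dBV; +3 dB make-up → -5 dBV.
Stage 2: -5 dBV is at or below the 2.2 dBV threshold — no compression; output -5 dBV.
Stage 3: -5 dBV is at or below the 4.6 dBV threshold — no compression; output -5 dBV.

-5 dBV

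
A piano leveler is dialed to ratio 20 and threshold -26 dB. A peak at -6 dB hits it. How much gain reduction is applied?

19 dB

-6 dB exceeds the threshold by 20 dB.
A 20:1 ratio leaves 1 dB of that excess.
Gain reduction = 20 − 1 = 19 dB.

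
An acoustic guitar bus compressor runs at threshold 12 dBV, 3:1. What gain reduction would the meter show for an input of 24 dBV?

8 dB

Overshoot = 24 − 12 = 12 dB.
A 3:1 ratio leaves 4 dB of that excess.
So the signal is attenuated by 12 − 4 = 8 dB.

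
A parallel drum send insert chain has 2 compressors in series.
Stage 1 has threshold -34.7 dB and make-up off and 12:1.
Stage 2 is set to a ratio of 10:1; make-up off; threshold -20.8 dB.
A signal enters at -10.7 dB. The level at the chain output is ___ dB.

-32.7 dB

Stage 1: 24 dB above -34.7 dB, reduced 12:1 to 2 dB above → -32.7 dB.
Stage 2: below threshold (-32.7 ≤ -20.8); passes unchanged; output -32.7 dB.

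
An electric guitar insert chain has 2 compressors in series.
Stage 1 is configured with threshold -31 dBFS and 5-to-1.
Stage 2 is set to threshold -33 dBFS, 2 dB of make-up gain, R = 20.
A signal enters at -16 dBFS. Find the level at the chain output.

Stage 1: -16 dBFS is 15 dB over -31 dBFS; at 5:1 that becomes 3 dB over, giving -28 dBFS.
Stage 2: -28 dBFS is 5 dB over -33 dBFS; at 20:1 that becomes 0.25 dB over, giving -32.75 dBFS; +2 dB make-up → -30.75 dBFS.

-30.75 dBFS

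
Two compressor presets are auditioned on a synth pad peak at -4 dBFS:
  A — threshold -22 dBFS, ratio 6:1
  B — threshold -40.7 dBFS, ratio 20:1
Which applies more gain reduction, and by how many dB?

B, by 19.865 dB

A: overshoot 18 dB → output overshoot 3 dB → GR 15 dB.
B: overshoot 36.7 dB → output overshoot 1.835 dB → GR 34.865 dB.
Difference: 19.865 dB in favour of B.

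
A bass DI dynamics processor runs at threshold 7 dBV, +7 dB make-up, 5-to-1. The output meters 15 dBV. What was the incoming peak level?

Stripping the +7 dB make-up gives 8 dBV at the gain stage.
That's 1 dB above the 7 dBV threshold.
Before 5:1 compression the overshoot was 1 × 5 = 5 dB, so input = 7 + 5 = 12 dBV.

12 dBV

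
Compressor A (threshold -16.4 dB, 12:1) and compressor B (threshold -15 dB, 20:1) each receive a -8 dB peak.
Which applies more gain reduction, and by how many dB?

A, by 1.05 dB

A: GR = 8.4 − 8.4/12 = 7.7 dB.
B: GR = 7 − 7/20 = 6.65 dB.
Difference: 1.05 dB in favour of A.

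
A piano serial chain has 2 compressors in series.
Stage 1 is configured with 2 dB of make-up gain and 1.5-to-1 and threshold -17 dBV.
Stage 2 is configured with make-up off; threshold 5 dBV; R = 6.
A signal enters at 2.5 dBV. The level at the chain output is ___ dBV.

Stage 1: 2.5 dBV is 19.5 dB over -17 dBV; at 1.5:1 that becomes 13 dB over, giving -4 dBV; +2 dB make-up → -2 dBV.
Stage 2: -2 dBV is at or below the 5 dBV threshold — no compression; output -2 dBV.

-2 dBV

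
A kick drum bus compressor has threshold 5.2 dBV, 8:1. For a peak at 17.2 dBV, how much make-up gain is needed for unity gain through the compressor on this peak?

Overshoot 12 dB → 12/8 = 1.5 dB after compression, so the compressed level is 5.2 + 1.5 = 6.7 dBV.
Make-up = target − compressed = 17.2 − 6.7 = 10.5 dB.

10.5 dB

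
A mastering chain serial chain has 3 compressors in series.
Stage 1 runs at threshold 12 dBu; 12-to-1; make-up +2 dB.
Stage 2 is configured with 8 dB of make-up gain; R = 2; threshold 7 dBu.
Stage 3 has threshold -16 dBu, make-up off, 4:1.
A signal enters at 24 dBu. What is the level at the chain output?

Stage 1: overshoot 12 dB → 12/12 = 1 dB → 13 dBu; +2 dB make-up → 15 dBu.
Stage 2: 15 dBu is 8 dB over 7 dBu; at 2:1 that becomes 4 dB over, giving 11 dBu; +8 dB make-up → 19 dBu.
Stage 3: overshoot 35 dB → 35/4 = 8.75 dB → -7.25 dBu.

-7.25 dBu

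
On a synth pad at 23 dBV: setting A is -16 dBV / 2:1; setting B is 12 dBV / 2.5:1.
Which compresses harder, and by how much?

A: GR = 39 − 39/2 = 19.5 dB.
B: GR = 11 − 11/2.5 = 6.6 dB.
A reduces 12.9 dB more.

A, by 12.9 dB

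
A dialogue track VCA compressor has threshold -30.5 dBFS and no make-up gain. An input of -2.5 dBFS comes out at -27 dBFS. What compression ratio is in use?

8:1

Input overshoot = -2.5 − (-30.5) = 28 dB; output overshoot = -27 − (-30.5) = 3.5 dB.
Ratio = 28 / 3.5 = 8.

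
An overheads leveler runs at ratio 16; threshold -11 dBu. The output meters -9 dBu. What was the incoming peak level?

21 dBu

That's 2 dB above the -11 dBu threshold.
Before 16:1 compression the overshoot was 2 × 16 = 32 dB, so input = -11 + 32 = 21 dBu.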